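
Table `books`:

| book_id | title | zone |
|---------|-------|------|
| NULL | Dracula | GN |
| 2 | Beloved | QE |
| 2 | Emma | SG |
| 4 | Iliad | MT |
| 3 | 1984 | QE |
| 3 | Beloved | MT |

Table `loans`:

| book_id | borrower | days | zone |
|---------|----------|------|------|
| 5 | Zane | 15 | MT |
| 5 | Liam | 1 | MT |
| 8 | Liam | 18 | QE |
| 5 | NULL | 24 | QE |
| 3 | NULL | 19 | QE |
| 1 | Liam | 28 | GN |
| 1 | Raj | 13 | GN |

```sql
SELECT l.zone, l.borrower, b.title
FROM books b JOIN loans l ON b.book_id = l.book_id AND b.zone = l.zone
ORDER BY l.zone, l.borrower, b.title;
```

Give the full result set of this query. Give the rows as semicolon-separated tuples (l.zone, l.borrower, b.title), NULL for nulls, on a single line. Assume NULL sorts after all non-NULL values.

INNER JOIN keeps only pairs where the ON condition holds.
Matching on b.book_id = l.book_id AND b.zone = l.zone. A NULL in a compared column never satisfies the condition.
- b (book_id=NULL, zone=GN) has no partner → excluded.
- b (book_id=2, zone=QE) has no partner → excluded.
- b (book_id=2, zone=SG) has no partner → excluded.
- b (book_id=4, zone=MT) has no partner → excluded.
- b (book_id=3, zone=QE) pairs with 1 row(s) of l.
- b (book_id=3, zone=MT) has no partner → excluded.
After projecting and ordering:
l.zone | l.borrower | b.title
QE | NULL | 1984

(QE, NULL, 1984)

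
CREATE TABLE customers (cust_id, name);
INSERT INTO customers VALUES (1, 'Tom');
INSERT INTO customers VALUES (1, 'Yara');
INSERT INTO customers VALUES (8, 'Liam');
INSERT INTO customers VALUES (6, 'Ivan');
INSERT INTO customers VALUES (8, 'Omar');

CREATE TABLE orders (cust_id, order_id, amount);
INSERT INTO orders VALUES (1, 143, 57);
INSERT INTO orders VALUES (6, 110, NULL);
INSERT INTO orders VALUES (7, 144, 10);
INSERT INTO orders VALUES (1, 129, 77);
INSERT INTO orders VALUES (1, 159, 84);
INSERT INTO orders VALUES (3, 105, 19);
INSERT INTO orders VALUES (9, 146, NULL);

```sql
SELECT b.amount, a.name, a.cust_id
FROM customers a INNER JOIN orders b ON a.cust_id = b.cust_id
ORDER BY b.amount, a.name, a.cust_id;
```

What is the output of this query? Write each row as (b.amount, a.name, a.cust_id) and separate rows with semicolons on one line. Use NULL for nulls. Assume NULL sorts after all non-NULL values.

INNER JOIN keeps only pairs where the ON condition holds.
Matching on a.cust_id = b.cust_id.
Matched pairs: 7.

(57, Tom, 1); (57, Yara, 1); (77, Tom, 1); (77, Yara, 1); (84, Tom, 1); (84, Yara, 1); (NULL, Ivan, 6)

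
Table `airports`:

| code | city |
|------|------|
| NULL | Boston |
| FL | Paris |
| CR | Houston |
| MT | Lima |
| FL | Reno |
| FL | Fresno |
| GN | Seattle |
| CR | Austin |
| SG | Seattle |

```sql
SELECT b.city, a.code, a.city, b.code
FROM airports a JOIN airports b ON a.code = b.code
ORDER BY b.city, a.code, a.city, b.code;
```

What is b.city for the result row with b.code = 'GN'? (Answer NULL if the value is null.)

INNER JOIN keeps only pairs where the ON condition holds.
Matching on a.code = b.code. A NULL in a compared column never satisfies the condition.
Matched pairs: 16.

Seattle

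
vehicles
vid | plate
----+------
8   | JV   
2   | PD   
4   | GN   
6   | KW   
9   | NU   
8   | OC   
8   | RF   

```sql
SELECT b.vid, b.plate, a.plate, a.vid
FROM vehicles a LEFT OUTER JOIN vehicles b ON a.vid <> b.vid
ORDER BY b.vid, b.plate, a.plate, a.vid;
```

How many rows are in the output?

LEFT JOIN keeps every row from `vehicles a`; unmatched rows get NULL for `vehicles b`'s columns.
Matching on a.vid <> b.vid.
- a[0] vid=8 → 4 match(es) in b → 4 row(s).
- a[1] vid=2 → 6 match(es) in b → 6 row(s).
- a[2] vid=4 → 6 match(es) in b → 6 row(s).
- a[3] vid=6 → 6 match(es) in b → 6 row(s).
- a[4] vid=9 → 6 match(es) in b → 6 row(s).
- a[5] vid=8 → 4 match(es) in b → 4 row(s).
- a[6] vid=8 → 4 match(es) in b → 4 row(s).
Total: 36 rows.

36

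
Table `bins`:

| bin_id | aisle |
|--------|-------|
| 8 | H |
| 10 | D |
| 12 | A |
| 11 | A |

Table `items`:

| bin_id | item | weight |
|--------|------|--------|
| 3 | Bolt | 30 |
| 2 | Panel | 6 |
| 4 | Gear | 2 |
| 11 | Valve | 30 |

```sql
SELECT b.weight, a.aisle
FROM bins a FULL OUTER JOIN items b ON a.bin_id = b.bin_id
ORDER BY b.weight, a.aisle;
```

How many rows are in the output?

7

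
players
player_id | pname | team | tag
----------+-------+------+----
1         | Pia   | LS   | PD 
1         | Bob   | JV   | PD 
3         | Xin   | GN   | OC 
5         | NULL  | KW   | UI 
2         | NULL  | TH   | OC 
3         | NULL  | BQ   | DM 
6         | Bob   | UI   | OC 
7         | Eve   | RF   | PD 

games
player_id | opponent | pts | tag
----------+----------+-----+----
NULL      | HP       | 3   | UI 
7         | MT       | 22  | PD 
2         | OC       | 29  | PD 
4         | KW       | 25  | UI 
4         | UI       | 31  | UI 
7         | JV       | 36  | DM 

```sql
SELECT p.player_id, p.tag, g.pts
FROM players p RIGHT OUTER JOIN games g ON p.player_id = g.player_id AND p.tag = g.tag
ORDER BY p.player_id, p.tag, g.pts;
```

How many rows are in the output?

6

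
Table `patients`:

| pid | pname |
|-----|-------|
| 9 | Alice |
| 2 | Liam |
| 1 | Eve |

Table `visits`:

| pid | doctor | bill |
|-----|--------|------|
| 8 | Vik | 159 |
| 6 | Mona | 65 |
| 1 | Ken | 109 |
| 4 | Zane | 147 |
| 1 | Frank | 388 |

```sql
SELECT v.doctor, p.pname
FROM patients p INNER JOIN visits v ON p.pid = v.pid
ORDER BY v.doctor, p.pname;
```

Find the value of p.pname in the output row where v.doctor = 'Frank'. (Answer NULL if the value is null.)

Eve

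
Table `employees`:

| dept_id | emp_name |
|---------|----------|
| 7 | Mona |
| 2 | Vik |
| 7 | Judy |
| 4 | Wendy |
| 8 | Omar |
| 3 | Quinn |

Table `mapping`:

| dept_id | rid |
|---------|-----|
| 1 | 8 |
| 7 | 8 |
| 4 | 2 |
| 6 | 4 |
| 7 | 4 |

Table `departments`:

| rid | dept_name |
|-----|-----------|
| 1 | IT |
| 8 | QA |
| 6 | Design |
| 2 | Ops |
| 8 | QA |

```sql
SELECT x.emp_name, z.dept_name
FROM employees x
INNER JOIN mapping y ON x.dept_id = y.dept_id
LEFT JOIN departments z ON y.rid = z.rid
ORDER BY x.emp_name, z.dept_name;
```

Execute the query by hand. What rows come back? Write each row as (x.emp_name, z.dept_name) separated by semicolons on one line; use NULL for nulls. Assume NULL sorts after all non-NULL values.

(Judy, QA); (Judy, QA); (Judy, NULL); (Mona, QA); (Mona, QA); (Mona, NULL); (Wendy, Ops)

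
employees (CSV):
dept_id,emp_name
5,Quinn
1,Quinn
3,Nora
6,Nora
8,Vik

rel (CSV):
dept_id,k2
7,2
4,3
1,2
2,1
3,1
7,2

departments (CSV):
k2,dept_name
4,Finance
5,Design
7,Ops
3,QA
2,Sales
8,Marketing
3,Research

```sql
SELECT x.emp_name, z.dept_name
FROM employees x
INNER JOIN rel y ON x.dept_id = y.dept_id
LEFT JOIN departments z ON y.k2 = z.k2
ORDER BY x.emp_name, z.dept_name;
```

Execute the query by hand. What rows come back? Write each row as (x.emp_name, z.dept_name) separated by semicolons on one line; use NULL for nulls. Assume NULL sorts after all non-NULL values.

(Nora, NULL); (Quinn, Sales)

Step 1 — x INNER JOIN y on dept_id → 2 row(s).
Then LEFT JOIN `departments z` on k2: each of those 2 rows is kept; rows whose y.k2 has no match in z get NULL for z's columns.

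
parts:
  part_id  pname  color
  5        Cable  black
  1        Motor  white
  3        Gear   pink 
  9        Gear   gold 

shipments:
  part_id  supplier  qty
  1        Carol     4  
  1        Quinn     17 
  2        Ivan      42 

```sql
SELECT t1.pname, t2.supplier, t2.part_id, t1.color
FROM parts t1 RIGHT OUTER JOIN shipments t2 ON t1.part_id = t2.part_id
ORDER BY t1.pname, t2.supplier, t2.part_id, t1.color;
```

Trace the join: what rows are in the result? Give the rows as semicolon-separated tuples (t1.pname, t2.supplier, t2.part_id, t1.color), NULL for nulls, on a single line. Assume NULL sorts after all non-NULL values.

RIGHT JOIN keeps every row from `shipments`; unmatched rows get NULL for `parts`'s columns.
Matching on t1.part_id = t2.part_id.
Matched pairs: 2; unmatched t2 rows kept: 1.

(Motor, Carol, 1, white); (Motor, Quinn, 1, white); (NULL, Ivan, 2, NULL)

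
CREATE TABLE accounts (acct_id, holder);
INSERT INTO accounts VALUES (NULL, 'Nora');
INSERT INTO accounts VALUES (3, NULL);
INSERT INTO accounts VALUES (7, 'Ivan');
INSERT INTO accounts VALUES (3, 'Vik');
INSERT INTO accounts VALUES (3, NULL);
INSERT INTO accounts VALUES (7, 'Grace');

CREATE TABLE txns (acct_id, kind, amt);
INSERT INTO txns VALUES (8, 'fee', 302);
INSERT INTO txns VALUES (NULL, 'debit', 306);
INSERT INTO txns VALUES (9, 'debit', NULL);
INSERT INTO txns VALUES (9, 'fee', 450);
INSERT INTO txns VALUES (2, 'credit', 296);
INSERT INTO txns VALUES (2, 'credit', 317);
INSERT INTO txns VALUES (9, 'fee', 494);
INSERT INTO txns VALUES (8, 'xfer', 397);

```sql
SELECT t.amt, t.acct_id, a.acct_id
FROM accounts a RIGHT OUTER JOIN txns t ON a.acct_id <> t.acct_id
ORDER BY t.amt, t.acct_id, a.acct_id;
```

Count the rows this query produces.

36

RIGHT JOIN keeps every row from `txns`; unmatched rows get NULL for `accounts`'s columns.
Matching on a.acct_id <> t.acct_id. A NULL in a compared column never satisfies the condition.
- acct_id=NULL: no matching t row.
- acct_id=3: 7 matching t row(s), so 7 row(s) emitted.
- acct_id=7: 7 matching t row(s), so 7 row(s) emitted.
- acct_id=3: 7 matching t row(s), so 7 row(s) emitted.
- acct_id=3: 7 matching t row(s), so 7 row(s) emitted.
- acct_id=7: 7 matching t row(s), so 7 row(s) emitted.
- 1 row(s) from t found no a partner → padded with NULL.
Total: 35 matched + 1 padded = 36 rows.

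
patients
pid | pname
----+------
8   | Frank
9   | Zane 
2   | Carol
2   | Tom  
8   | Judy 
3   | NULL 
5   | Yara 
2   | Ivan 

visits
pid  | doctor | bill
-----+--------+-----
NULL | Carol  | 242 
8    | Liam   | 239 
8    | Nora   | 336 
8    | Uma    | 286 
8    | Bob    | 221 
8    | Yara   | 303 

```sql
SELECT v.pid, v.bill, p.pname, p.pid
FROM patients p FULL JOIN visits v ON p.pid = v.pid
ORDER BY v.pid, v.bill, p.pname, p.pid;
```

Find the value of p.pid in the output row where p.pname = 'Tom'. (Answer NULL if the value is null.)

2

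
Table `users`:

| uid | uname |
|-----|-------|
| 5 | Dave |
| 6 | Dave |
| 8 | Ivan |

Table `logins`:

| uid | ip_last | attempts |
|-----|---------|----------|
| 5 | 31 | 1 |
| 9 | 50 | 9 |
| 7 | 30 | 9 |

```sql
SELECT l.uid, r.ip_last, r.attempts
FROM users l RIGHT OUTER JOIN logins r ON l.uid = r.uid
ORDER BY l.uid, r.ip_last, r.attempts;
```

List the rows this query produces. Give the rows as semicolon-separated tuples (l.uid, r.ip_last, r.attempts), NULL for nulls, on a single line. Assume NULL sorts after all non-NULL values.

(5, 31, 1); (NULL, 30, 9); (NULL, 50, 9)

RIGHT JOIN keeps every row from `logins`; unmatched rows get NULL for `users`'s columns.
Matching on l.uid = r.uid.
- l (uid=5) pairs with 1 row(s) of r.
- l (uid=6) has no partner in r.
- l (uid=8) has no partner in r.
- plus 2 unmatched r row(s), each kept with NULL l columns.
After projecting and ordering:
l.uid | r.ip_last | r.attempts
5 | 31 | 1
NULL | 30 | 9
NULL | 50 | 9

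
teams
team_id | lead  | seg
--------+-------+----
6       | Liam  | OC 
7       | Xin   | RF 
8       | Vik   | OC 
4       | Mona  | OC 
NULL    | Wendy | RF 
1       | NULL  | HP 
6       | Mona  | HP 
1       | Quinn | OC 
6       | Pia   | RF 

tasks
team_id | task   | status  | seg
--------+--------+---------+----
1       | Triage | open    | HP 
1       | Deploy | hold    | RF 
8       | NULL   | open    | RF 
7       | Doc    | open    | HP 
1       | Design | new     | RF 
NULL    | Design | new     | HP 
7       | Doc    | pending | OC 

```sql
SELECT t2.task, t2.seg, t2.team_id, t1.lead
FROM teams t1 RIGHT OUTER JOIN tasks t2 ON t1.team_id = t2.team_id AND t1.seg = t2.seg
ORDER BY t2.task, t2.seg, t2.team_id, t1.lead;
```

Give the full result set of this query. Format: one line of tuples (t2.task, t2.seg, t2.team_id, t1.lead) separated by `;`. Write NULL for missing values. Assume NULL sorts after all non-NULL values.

(Deploy, RF, 1, NULL); (Design, HP, NULL, NULL); (Design, RF, 1, NULL); (Doc, HP, 7, NULL); (Doc, OC, 7, NULL); (Triage, HP, 1, NULL); (NULL, RF, 8, NULL)

RIGHT JOIN keeps every row from `tasks`; unmatched rows get NULL for `teams`'s columns.
Matching on t1.team_id = t2.team_id AND t1.seg = t2.seg. A NULL in a compared column never satisfies the condition.
Matched pairs: 1; unmatched t2 rows kept: 6.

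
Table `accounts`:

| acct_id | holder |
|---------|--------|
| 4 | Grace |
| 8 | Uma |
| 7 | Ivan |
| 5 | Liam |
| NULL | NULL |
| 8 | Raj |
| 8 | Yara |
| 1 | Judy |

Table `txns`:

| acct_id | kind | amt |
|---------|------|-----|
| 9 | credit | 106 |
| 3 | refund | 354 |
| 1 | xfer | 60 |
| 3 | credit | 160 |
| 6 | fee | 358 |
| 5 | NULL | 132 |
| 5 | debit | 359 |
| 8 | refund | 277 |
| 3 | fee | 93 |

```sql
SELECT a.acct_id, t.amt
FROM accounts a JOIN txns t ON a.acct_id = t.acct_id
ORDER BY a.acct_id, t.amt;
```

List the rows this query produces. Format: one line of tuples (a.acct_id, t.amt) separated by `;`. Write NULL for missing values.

INNER JOIN keeps only pairs where the ON condition holds.
Matching on a.acct_id = t.acct_id. A NULL in a compared column never satisfies the condition.
- a[0] acct_id=4 → no match; dropped.
- a[1] acct_id=8 → 1 match(es) in t → 1 row(s).
- a[2] acct_id=7 → no match; dropped.
- a[3] acct_id=5 → 2 match(es) in t → 2 row(s).
- a[4] acct_id=NULL → no match; dropped.
- a[5] acct_id=8 → 1 match(es) in t → 1 row(s).
- a[6] acct_id=8 → 1 match(es) in t → 1 row(s).
- a[7] acct_id=1 → 1 match(es) in t → 1 row(s).
After projecting and ordering:
a.acct_id | t.amt
1 | 60
5 | 132
5 | 359
8 | 277
8 | 277
8 | 277

(1, 60); (5, 132); (5, 359); (8, 277); (8, 277); (8, 277)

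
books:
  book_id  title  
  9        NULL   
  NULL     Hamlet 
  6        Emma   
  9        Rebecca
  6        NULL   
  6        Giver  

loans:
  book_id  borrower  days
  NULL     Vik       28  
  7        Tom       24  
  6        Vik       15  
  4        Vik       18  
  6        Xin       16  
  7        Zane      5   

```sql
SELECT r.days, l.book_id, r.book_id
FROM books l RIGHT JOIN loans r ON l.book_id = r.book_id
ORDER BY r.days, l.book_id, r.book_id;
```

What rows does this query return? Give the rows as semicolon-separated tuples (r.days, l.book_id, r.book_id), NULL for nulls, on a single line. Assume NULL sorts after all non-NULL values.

RIGHT JOIN keeps every row from `loans`; unmatched rows get NULL for `books`'s columns.
Matching on l.book_id = r.book_id. A NULL in a compared column never satisfies the condition.
- book_id=9: no matching r row.
- book_id=NULL: no matching r row.
- book_id=6: 2 matching r row(s), so 2 row(s) emitted.
- book_id=9: no matching r row.
- book_id=6: 2 matching r row(s), so 2 row(s) emitted.
- book_id=6: 2 matching r row(s), so 2 row(s) emitted.
- 4 r row(s) had no l match → kept, l columns NULL.
After projecting and ordering:
r.days | l.book_id | r.book_id
5 | NULL | 7
15 | 6 | 6
15 | 6 | 6
15 | 6 | 6
16 | 6 | 6
16 | 6 | 6
16 | 6 | 6
18 | NULL | 4
24 | NULL | 7
28 | NULL | NULL

(5, NULL, 7); (15, 6, 6); (15, 6, 6); (15, 6, 6); (16, 6, 6); (16, 6, 6); (16, 6, 6); (18, NULL, 4); (24, NULL, 7); (28, NULL, NULL)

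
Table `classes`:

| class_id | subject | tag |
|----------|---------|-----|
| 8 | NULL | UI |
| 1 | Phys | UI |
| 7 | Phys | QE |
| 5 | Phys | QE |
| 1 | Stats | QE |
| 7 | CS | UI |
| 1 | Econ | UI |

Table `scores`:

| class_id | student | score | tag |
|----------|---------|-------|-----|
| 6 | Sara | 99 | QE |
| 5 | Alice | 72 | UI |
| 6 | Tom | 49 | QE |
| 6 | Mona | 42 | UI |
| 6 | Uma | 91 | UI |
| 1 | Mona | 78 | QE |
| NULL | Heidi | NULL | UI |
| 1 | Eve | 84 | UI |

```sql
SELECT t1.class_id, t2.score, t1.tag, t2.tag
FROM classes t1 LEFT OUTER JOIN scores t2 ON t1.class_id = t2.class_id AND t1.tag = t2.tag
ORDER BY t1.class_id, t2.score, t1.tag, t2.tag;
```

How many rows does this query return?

LEFT JOIN keeps every row from `classes`; unmatched rows get NULL for `scores`'s columns.
Matching on t1.class_id = t2.class_id AND t1.tag = t2.tag. A NULL in a compared column never satisfies the condition.
Matched pairs: 3; unmatched t1 rows kept: 4.
Total: 3 matched + 4 padded = 7 rows.

7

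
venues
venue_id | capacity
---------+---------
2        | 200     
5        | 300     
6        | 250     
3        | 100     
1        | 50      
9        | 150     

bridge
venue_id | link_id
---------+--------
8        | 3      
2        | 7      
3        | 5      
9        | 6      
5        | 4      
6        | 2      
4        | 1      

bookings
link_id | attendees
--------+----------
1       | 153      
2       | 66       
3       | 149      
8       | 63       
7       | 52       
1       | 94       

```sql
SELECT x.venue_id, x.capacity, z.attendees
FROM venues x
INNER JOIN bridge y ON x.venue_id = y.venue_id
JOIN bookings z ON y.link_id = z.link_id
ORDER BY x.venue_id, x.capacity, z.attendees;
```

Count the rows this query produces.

2

Joins associate left-to-right: venues INNER JOIN bridge on venue_id gives 5 intermediate row(s).
Then INNER JOIN `bookings z` on link_id: keep only rows whose y.link_id appears in z.
Result: 2 row(s).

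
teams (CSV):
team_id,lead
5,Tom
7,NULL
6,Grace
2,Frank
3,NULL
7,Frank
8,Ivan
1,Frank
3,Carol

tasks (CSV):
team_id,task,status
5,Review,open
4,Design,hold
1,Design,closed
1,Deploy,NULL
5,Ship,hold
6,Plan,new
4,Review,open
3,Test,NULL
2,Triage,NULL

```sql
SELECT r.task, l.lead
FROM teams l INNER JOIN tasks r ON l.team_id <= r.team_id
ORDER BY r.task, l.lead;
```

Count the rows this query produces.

INNER JOIN keeps only pairs where the ON condition holds.
Matching on l.team_id <= r.team_id.
- l row (team_id=5): matches 3 r row(s) → 3 output row(s).
- l row (team_id=7): no match → dropped.
- l row (team_id=6): matches 1 r row(s) → 1 output row(s).
- l row (team_id=2): matches 7 r row(s) → 7 output row(s).
- l row (team_id=3): matches 6 r row(s) → 6 output row(s).
- l row (team_id=7): no match → dropped.
- l row (team_id=8): no match → dropped.
- l row (team_id=1): matches 9 r row(s) → 9 output row(s).
- l row (team_id=3): matches 6 r row(s) → 6 output row(s).
Total: 32 rows.

32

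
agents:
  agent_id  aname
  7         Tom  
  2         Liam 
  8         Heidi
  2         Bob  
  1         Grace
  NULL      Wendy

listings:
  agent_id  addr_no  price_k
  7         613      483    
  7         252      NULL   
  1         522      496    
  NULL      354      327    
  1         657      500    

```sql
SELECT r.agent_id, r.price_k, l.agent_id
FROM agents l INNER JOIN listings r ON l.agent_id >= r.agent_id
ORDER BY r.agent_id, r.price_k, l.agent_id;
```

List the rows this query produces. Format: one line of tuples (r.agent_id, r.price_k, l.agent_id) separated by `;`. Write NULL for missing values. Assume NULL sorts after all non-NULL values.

INNER JOIN keeps only pairs where the ON condition holds.
Matching on l.agent_id >= r.agent_id. A NULL in a compared column never satisfies the condition.
- l row (agent_id=7): matches 4 r row(s) → 4 output row(s).
- l row (agent_id=2): matches 2 r row(s) → 2 output row(s).
- l row (agent_id=8): matches 4 r row(s) → 4 output row(s).
- l row (agent_id=2): matches 2 r row(s) → 2 output row(s).
- l row (agent_id=1): matches 2 r row(s) → 2 output row(s).
- l row (agent_id=NULL): no match → dropped.

(1, 496, 1); (1, 496, 2); (1, 496, 2); (1, 496, 7); (1, 496, 8); (1, 500, 1); (1, 500, 2); (1, 500, 2); (1, 500, 7); (1, 500, 8); (7, 483, 7); (7, 483, 8); (7, NULL, 7); (7, NULL, 8)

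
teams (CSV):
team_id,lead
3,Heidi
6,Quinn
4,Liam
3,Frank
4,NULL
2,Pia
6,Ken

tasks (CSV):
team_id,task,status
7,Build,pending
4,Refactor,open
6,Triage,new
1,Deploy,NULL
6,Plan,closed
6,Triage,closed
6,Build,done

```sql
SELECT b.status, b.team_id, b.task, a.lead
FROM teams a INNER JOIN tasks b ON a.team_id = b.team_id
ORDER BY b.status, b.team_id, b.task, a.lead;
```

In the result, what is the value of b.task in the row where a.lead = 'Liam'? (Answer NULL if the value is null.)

Refactor

INNER JOIN keeps only pairs where the ON condition holds.
Matching on a.team_id = b.team_id.
- a row (team_id=3): no match → dropped.
- a row (team_id=6): matches 4 b row(s) → 4 output row(s).
- a row (team_id=4): matches 1 b row(s) → 1 output row(s).
- a row (team_id=3): no match → dropped.
- a row (team_id=4): matches 1 b row(s) → 1 output row(s).
- a row (team_id=2): no match → dropped.
- a row (team_id=6): matches 4 b row(s) → 4 output row(s).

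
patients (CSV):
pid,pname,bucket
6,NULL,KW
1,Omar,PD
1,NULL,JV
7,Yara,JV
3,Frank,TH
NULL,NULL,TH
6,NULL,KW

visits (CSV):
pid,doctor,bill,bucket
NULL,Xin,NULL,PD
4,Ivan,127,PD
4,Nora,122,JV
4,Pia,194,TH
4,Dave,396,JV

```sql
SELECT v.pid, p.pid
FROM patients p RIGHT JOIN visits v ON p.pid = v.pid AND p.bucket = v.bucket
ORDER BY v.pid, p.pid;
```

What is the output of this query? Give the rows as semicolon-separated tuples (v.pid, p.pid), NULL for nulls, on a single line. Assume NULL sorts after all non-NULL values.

(4, NULL); (4, NULL); (4, NULL); (4, NULL); (NULL, NULL)

RIGHT JOIN keeps every row from `visits`; unmatched rows get NULL for `patients`'s columns.
Matching on p.pid = v.pid AND p.bucket = v.bucket. A NULL in a compared column never satisfies the condition.
- p row (pid=6, bucket=KW): no match.
- p row (pid=1, bucket=PD): no match.
- p row (pid=1, bucket=JV): no match.
- p row (pid=7, bucket=JV): no match.
- p row (pid=3, bucket=TH): no match.
- p row (pid=NULL, bucket=TH): no match.
- p row (pid=6, bucket=KW): no match.
- 5 row(s) from v found no p partner → padded with NULL.
After projecting and ordering:
v.pid | p.pid
4 | NULL
4 | NULL
4 | NULL
4 | NULL
NULL | NULL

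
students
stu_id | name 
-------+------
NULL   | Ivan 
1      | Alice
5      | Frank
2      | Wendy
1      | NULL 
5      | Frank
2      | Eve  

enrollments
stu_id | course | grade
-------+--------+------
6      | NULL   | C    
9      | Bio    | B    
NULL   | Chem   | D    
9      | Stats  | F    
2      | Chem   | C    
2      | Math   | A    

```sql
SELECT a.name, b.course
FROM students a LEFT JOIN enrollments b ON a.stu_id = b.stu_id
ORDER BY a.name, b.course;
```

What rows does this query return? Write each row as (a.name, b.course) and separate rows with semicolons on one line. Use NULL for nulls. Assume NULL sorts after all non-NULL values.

LEFT JOIN keeps every row from `students`; unmatched rows get NULL for `enrollments`'s columns.
Matching on a.stu_id = b.stu_id. A NULL in a compared column never satisfies the condition.
- stu_id=NULL: no b row matches, row kept with b columns NULL.
- stu_id=1: no b row matches, row kept with b columns NULL.
- stu_id=5: no b row matches, row kept with b columns NULL.
- stu_id=2: 2 matching b row(s), so 2 row(s) emitted.
- stu_id=1: no b row matches, row kept with b columns NULL.
- stu_id=5: no b row matches, row kept with b columns NULL.
- stu_id=2: 2 matching b row(s), so 2 row(s) emitted.
After projecting and ordering:
a.name | b.course
Alice | NULL
Eve | Chem
Eve | Math
Frank | NULL
Frank | NULL
Ivan | NULL
Wendy | Chem
Wendy | Math
NULL | NULL

(Alice, NULL); (Eve, Chem); (Eve, Math); (Frank, NULL); (Frank, NULL); (Ivan, NULL); (Wendy, Chem); (Wendy, Math); (NULL, NULL)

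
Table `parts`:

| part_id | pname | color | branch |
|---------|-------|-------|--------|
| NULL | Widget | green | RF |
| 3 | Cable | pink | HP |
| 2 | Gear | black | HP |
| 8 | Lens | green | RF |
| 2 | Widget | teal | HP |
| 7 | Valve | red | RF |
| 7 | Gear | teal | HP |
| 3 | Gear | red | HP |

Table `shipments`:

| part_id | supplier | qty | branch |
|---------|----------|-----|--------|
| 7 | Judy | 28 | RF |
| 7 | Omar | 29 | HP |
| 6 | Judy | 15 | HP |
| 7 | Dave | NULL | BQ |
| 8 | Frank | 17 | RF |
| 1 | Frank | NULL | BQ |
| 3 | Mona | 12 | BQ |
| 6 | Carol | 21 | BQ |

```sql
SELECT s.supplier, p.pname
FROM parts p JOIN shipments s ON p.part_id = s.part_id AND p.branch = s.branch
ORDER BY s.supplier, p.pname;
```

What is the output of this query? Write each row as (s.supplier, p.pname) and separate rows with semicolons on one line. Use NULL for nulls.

INNER JOIN keeps only pairs where the ON condition holds.
Matching on p.part_id = s.part_id AND p.branch = s.branch. A NULL in a compared column never satisfies the condition.
- p (part_id=NULL, branch=RF) has no partner → excluded.
- p (part_id=3, branch=HP) has no partner → excluded.
- p (part_id=2, branch=HP) has no partner → excluded.
- p (part_id=8, branch=RF) pairs with 1 row(s) of s.
- p (part_id=2, branch=HP) has no partner → excluded.
- p (part_id=7, branch=RF) pairs with 1 row(s) of s.
- p (part_id=7, branch=HP) pairs with 1 row(s) of s.
- p (part_id=3, branch=HP) has no partner → excluded.
After projecting and ordering:
s.supplier | p.pname
Frank | Lens
Judy | Valve
Omar | Gear

(Frank, Lens); (Judy, Valve); (Omar, Gear)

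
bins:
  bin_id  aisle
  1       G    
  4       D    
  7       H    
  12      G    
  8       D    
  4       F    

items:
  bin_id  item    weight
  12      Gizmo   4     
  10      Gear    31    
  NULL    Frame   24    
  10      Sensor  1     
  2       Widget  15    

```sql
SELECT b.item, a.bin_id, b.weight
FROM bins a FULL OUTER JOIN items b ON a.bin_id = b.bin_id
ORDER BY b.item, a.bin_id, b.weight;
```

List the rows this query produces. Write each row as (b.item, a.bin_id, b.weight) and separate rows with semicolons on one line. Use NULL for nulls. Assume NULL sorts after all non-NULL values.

FULL OUTER JOIN keeps every row from both sides; unmatched rows get NULL for the other side's columns.
Matching on a.bin_id = b.bin_id. A NULL in a compared column never satisfies the condition.
Matched pairs: 1; unmatched a rows kept: 5; unmatched b rows kept: 4.

(Frame, NULL, 24); (Gear, NULL, 31); (Gizmo, 12, 4); (Sensor, NULL, 1); (Widget, NULL, 15); (NULL, 1, NULL); (NULL, 4, NULL); (NULL, 4, NULL); (NULL, 7, NULL); (NULL, 8, NULL)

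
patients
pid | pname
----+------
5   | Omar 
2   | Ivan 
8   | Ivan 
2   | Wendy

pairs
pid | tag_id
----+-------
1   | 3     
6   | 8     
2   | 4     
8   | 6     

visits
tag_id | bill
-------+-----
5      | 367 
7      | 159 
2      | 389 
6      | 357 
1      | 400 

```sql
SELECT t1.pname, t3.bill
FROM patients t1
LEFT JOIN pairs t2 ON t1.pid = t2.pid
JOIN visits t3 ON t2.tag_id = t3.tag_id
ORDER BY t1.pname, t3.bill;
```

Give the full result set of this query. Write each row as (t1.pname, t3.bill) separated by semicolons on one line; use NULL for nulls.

(Ivan, 357)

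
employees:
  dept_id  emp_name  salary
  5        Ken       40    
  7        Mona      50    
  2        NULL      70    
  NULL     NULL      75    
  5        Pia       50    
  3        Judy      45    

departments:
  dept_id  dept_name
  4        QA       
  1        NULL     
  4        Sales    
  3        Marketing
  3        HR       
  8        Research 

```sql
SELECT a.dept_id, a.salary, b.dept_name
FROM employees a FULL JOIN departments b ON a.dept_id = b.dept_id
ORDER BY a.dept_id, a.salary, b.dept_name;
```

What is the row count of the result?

11

FULL OUTER JOIN keeps every row from both sides; unmatched rows get NULL for the other side's columns.
Matching on a.dept_id = b.dept_id. A NULL in a compared column never satisfies the condition.
Matched pairs: 2; unmatched a rows kept: 5; unmatched b rows kept: 4.
Total: 2 matched + 9 padded = 11 rows.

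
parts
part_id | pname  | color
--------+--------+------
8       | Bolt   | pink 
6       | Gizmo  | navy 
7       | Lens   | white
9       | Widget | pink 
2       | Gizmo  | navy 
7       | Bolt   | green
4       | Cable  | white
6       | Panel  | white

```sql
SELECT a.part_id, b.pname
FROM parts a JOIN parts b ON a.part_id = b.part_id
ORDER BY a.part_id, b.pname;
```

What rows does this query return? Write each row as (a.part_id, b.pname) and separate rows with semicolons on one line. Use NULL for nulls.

INNER JOIN keeps only pairs where the ON condition holds.
Matching on a.part_id = b.part_id.
Matched pairs: 12.

(2, Gizmo); (4, Cable); (6, Gizmo); (6, Gizmo); (6, Panel); (6, Panel); (7, Bolt); (7, Bolt); (7, Lens); (7, Lens); (8, Bolt); (9, Widget)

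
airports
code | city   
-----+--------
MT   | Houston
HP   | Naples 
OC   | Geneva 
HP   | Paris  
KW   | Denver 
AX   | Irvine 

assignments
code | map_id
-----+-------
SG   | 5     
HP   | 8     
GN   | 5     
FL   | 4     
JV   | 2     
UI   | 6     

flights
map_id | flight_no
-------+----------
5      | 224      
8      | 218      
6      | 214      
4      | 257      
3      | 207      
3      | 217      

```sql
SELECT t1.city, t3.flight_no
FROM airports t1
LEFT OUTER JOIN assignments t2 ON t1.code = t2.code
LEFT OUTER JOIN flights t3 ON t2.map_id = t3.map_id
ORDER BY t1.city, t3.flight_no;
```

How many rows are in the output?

6

Step 1 — t1 LEFT JOIN t2 on code → 6 row(s).
Then LEFT JOIN `flights t3` on map_id: each of those 6 rows is kept; rows whose t2.map_id has no match in t3 get NULL for t3's columns.
Result: 6 row(s).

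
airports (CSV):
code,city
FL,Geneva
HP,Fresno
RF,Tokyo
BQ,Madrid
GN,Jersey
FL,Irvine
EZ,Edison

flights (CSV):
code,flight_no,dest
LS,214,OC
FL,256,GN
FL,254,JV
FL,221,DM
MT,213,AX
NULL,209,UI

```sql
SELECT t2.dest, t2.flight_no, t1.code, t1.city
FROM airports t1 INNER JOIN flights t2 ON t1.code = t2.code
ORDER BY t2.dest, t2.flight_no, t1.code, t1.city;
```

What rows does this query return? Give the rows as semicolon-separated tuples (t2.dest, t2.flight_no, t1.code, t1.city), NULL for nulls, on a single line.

INNER JOIN keeps only pairs where the ON condition holds.
Matching on t1.code = t2.code. A NULL in a compared column never satisfies the condition.
- code=FL: 3 matching t2 row(s), so 3 row(s) emitted.
- code=HP: no matching t2 row, dropped.
- code=RF: no matching t2 row, dropped.
- code=BQ: no matching t2 row, dropped.
- code=GN: no matching t2 row, dropped.
- code=FL: 3 matching t2 row(s), so 3 row(s) emitted.
- code=EZ: no matching t2 row, dropped.
After projecting and ordering:
t2.dest | t2.flight_no | t1.code | t1.city
DM | 221 | FL | Geneva
DM | 221 | FL | Irvine
GN | 256 | FL | Geneva
GN | 256 | FL | Irvine
JV | 254 | FL | Geneva
JV | 254 | FL | Irvine

(DM, 221, FL, Geneva); (DM, 221, FL, Irvine); (GN, 256, FL, Geneva); (GN, 256, FL, Irvine); (JV, 254, FL, Geneva); (JV, 254, FL, Irvine)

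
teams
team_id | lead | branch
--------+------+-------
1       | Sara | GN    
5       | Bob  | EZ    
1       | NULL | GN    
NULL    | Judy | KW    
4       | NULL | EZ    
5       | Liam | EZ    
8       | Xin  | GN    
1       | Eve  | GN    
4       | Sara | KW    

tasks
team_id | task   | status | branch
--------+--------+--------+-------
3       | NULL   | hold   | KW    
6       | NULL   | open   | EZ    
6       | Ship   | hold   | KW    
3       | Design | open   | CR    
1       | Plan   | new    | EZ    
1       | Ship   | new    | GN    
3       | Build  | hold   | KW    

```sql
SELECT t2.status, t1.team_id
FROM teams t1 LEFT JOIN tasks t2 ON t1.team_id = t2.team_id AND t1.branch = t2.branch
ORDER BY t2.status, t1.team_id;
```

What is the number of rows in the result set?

LEFT JOIN keeps every row from `teams`; unmatched rows get NULL for `tasks`'s columns.
Matching on t1.team_id = t2.team_id AND t1.branch = t2.branch. A NULL in a compared column never satisfies the condition.
Matched pairs: 3; unmatched t1 rows kept: 6.
Total: 3 matched + 6 padded = 9 rows.

9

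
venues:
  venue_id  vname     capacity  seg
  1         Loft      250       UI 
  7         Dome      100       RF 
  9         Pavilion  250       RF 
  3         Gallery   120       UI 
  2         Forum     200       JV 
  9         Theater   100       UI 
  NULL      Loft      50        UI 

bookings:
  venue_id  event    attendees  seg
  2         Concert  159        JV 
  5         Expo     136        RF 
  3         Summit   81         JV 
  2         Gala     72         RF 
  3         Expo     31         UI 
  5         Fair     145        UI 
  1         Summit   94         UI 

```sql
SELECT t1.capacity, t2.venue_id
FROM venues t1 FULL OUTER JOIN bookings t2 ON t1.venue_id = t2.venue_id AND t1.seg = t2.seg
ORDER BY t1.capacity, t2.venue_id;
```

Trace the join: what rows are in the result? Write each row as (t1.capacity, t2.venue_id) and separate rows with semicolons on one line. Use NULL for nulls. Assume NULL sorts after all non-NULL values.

(50, NULL); (100, NULL); (100, NULL); (120, 3); (200, 2); (250, 1); (250, NULL); (NULL, 2); (NULL, 3); (NULL, 5); (NULL, 5)

FULL OUTER JOIN keeps every row from both sides; unmatched rows get NULL for the other side's columns.
Matching on t1.venue_id = t2.venue_id AND t1.seg = t2.seg. A NULL in a compared column never satisfies the condition.
- t1 (venue_id=1, seg=UI) pairs with 1 row(s) of t2.
- t1 (venue_id=7, seg=RF) has no partner → padded with NULL.
- t1 (venue_id=9, seg=RF) has no partner → padded with NULL.
- t1 (venue_id=3, seg=UI) pairs with 1 row(s) of t2.
- t1 (venue_id=2, seg=JV) pairs with 1 row(s) of t2.
- t1 (venue_id=9, seg=UI) has no partner → padded with NULL.
- t1 (venue_id=NULL, seg=UI) has no partner → padded with NULL.
- 4 row(s) from t2 found no t1 partner → padded with NULL.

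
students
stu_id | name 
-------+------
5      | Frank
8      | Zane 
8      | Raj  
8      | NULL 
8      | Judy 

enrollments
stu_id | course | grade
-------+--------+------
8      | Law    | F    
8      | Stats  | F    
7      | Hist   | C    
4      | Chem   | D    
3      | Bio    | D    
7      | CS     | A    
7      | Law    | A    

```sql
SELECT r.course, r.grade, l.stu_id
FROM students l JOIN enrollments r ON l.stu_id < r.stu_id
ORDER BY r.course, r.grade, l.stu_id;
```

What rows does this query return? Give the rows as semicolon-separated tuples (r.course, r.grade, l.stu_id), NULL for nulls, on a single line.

(CS, A, 5); (Hist, C, 5); (Law, A, 5); (Law, F, 5); (Stats, F, 5)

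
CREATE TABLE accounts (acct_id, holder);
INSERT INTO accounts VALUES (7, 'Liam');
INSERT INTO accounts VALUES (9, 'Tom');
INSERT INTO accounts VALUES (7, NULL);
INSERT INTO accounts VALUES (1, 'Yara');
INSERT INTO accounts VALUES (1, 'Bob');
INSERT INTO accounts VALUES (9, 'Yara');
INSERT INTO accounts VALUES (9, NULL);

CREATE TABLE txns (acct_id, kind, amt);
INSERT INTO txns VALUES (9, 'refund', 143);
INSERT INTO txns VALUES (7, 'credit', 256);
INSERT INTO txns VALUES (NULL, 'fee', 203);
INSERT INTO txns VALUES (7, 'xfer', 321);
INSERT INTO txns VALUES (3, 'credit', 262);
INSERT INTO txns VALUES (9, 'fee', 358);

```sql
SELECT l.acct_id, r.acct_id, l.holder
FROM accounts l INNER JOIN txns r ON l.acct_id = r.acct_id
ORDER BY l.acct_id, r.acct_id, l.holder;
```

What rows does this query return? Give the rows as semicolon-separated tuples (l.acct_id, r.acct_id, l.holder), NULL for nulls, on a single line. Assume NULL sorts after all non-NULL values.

INNER JOIN keeps only pairs where the ON condition holds.
Matching on l.acct_id = r.acct_id. A NULL in a compared column never satisfies the condition.
Matched pairs: 10.

(7, 7, Liam); (7, 7, Liam); (7, 7, NULL); (7, 7, NULL); (9, 9, Tom); (9, 9, Tom); (9, 9, Yara); (9, 9, Yara); (9, 9, NULL); (9, 9, NULL)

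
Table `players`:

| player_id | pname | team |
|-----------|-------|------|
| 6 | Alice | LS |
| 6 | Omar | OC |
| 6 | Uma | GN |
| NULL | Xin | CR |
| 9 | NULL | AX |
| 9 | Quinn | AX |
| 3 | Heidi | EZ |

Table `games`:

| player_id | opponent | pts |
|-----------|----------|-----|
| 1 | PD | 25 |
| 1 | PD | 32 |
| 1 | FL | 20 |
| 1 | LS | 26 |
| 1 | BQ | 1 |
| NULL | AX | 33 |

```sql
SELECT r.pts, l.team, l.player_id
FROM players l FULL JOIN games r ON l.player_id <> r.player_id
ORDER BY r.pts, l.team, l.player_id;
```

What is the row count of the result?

32

FULL OUTER JOIN keeps every row from both sides; unmatched rows get NULL for the other side's columns.
Matching on l.player_id <> r.player_id. A NULL in a compared column never satisfies the condition.
- l (player_id=6) pairs with 5 row(s) of r.
- l (player_id=6) pairs with 5 row(s) of r.
- l (player_id=6) pairs with 5 row(s) of r.
- l (player_id=NULL) has no partner → padded with NULL.
- l (player_id=9) pairs with 5 row(s) of r.
- l (player_id=9) pairs with 5 row(s) of r.
- l (player_id=3) pairs with 5 row(s) of r.
- 1 r row(s) had no l match → kept, l columns NULL.
Total: 30 matched + 2 padded = 32 rows.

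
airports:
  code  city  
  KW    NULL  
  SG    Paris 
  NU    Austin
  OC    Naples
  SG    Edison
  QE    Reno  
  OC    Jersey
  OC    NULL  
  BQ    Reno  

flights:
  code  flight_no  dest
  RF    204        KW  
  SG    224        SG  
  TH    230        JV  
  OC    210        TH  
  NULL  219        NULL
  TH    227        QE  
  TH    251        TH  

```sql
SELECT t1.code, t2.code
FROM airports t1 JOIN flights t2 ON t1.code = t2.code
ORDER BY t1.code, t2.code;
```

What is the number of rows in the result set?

INNER JOIN keeps only pairs where the ON condition holds.
Matching on t1.code = t2.code. A NULL in a compared column never satisfies the condition.
- t1 row (code=KW): no match → dropped.
- t1 row (code=SG): matches 1 t2 row(s) → 1 output row(s).
- t1 row (code=NU): no match → dropped.
- t1 row (code=OC): matches 1 t2 row(s) → 1 output row(s).
- t1 row (code=SG): matches 1 t2 row(s) → 1 output row(s).
- t1 row (code=QE): no match → dropped.
- t1 row (code=OC): matches 1 t2 row(s) → 1 output row(s).
- t1 row (code=OC): matches 1 t2 row(s) → 1 output row(s).
- t1 row (code=BQ): no match → dropped.
Total: 5 rows.

5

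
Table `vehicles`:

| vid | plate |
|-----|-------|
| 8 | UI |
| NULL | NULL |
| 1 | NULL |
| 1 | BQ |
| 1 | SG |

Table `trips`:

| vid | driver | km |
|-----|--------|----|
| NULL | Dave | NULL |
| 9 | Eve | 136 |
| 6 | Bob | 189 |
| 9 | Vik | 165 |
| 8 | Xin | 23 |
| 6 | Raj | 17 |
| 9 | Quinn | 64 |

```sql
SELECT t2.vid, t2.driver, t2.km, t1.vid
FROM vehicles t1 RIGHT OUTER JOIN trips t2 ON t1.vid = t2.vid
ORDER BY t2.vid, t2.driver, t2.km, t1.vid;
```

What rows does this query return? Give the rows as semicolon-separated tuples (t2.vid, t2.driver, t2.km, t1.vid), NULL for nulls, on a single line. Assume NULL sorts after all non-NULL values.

RIGHT JOIN keeps every row from `trips`; unmatched rows get NULL for `vehicles`'s columns.
Matching on t1.vid = t2.vid. A NULL in a compared column never satisfies the condition.
- vid=8: 1 matching t2 row(s), so 1 row(s) emitted.
- vid=NULL: no matching t2 row.
- vid=1: no matching t2 row.
- vid=1: no matching t2 row.
- vid=1: no matching t2 row.
- plus 6 unmatched t2 row(s), each kept with NULL t1 columns.
After projecting and ordering:
t2.vid | t2.driver | t2.km | t1.vid
6 | Bob | 189 | NULL
6 | Raj | 17 | NULL
8 | Xin | 23 | 8
9 | Eve | 136 | NULL
9 | Quinn | 64 | NULL
9 | Vik | 165 | NULL
NULL | Dave | NULL | NULL

(6, Bob, 189, NULL); (6, Raj, 17, NULL); (8, Xin, 23, 8); (9, Eve, 136, NULL); (9, Quinn, 64, NULL); (9, Vik, 165, NULL); (NULL, Dave, NULL, NULL)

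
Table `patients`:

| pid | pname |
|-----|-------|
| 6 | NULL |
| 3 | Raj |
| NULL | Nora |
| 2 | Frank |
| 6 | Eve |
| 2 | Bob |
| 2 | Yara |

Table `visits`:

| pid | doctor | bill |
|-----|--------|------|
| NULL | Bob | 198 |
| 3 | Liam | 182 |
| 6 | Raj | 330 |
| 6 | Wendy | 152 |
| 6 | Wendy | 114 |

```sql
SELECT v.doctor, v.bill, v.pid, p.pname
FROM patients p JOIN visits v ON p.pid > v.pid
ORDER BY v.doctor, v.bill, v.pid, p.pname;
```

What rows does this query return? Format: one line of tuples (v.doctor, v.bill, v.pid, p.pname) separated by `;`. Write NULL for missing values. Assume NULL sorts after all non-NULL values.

(Liam, 182, 3, Eve); (Liam, 182, 3, NULL)

INNER JOIN keeps only pairs where the ON condition holds.
Matching on p.pid > v.pid. A NULL in a compared column never satisfies the condition.
- p (pid=6) pairs with 1 row(s) of v.
- p (pid=3) has no partner → excluded.
- p (pid=NULL) has no partner → excluded.
- p (pid=2) has no partner → excluded.
- p (pid=6) pairs with 1 row(s) of v.
- p (pid=2) has no partner → excluded.
- p (pid=2) has no partner → excluded.
After projecting and ordering:
v.doctor | v.bill | v.pid | p.pname
Liam | 182 | 3 | Eve
Liam | 182 | 3 | NULL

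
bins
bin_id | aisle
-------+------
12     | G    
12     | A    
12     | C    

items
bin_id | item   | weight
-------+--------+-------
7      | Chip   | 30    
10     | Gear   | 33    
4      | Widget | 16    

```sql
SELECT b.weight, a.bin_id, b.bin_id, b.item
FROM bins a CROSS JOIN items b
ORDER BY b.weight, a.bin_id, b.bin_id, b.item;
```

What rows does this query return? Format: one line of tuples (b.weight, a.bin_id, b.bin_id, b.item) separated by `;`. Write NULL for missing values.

(16, 12, 4, Widget); (16, 12, 4, Widget); (16, 12, 4, Widget); (30, 12, 7, Chip); (30, 12, 7, Chip); (30, 12, 7, Chip); (33, 12, 10, Gear); (33, 12, 10, Gear); (33, 12, 10, Gear)

CROSS JOIN pairs every row of `bins` with every row of `items`: 3 × 3 = 9 rows.
After projecting and ordering:
b.weight | a.bin_id | b.bin_id | b.item
16 | 12 | 4 | Widget
16 | 12 | 4 | Widget
16 | 12 | 4 | Widget
30 | 12 | 7 | Chip
30 | 12 | 7 | Chip
30 | 12 | 7 | Chip
33 | 12 | 10 | Gear
33 | 12 | 10 | Gear
33 | 12 | 10 | Gear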